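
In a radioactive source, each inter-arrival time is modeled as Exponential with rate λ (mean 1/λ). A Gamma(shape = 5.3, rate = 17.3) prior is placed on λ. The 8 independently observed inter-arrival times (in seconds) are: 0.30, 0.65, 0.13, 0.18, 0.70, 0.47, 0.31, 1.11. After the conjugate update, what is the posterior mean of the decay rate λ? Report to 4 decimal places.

0.6288

With a Gamma(shape α, rate β) prior on the exponential rate λ, the posterior after n observations with total T = Σxᵢ is Gamma(α+n, β+T).
Sum of observations T = 3.85 seconds; n = 8.
Posterior: Gamma(5.3+8, 17.3+3.85) = Gamma(13.3, 21.15).
Posterior mean of λ = α/β = 13.3/21.15 = 0.6288.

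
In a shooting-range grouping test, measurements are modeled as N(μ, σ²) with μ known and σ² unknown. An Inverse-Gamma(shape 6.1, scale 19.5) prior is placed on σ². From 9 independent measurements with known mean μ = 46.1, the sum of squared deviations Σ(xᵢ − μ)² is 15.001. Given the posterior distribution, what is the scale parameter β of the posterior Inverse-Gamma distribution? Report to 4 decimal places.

With known mean μ and an Inverse-Gamma(α, β) prior on σ², the Normal likelihood is conjugate: posterior is Inv-Gamma(α + n/2, β + Σ(xᵢ−μ)²/2).
Posterior: Inv-Gamma(6.1 + 9/2, 19.5 + 15.001/2) = Inv-Gamma(10.60, 27.0005).
Posterior β = 27.0005.

27.0005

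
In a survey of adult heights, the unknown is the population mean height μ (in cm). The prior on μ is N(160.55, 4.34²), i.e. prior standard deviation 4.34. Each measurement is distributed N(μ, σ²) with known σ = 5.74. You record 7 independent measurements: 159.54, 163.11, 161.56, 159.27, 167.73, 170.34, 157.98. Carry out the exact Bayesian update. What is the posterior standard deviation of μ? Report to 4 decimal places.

1.9406

For Normal data with known variance σ², a Normal(μ₀, σ₀²) prior on μ is conjugate. Posterior precision = 1/σ₀² + n/σ²; posterior mean is the precision-weighted average of μ₀ and x̄.
σ₀² = 4.34² = 18.8356, σ² = 5.74² = 32.9476; σ² + n·σ₀² = 32.9476 + 7·18.8356 = 164.7968.
Posterior precision = 1/σ₀² + n/σ² = 1/18.8356 + 7/32.9476 = (σ² + n·σ₀²)/(σ₀²σ²) = 164.7968/(18.8356·32.9476); posterior variance σₙ² = σ₀²σ²/(σ² + n·σ₀²) = 18.8356·32.9476/164.7968 = 3.765776.
Posterior SD = √σₙ² = √(18.8356·32.9476/164.7968) = 1.9406.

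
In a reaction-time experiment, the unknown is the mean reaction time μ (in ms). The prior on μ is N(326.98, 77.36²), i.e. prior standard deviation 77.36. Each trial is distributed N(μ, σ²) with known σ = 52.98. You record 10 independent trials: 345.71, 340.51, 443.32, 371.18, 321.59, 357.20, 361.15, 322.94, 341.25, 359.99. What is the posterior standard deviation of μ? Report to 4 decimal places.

16.3742

For Normal data with known variance σ², a Normal(μ₀, σ₀²) prior on μ is conjugate. Posterior precision = 1/σ₀² + n/σ²; posterior mean is the precision-weighted average of μ₀ and x̄.
σ₀² = 77.36² = 5984.5696, σ² = 52.98² = 2806.8804; σ² + n·σ₀² = 2806.8804 + 10·5984.5696 = 62652.5764.
Posterior precision = 1/σ₀² + n/σ² = 1/5984.5696 + 10/2806.8804 = (σ² + n·σ₀²)/(σ₀²σ²) = 62652.5764/(5984.5696·2806.8804); posterior variance σₙ² = σ₀²σ²/(σ² + n·σ₀²) = 5984.5696·2806.8804/62652.5764 = 268.113014.
Posterior SD = √σₙ² = √(5984.5696·2806.8804/62652.5764) = 16.3742.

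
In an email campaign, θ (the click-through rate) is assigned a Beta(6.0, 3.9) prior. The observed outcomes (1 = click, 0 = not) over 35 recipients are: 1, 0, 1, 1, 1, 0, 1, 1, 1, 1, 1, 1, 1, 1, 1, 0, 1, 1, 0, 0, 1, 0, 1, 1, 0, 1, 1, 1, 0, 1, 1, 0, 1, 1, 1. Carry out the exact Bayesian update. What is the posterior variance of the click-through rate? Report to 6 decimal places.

The Beta prior is conjugate to a Binomial/Bernoulli likelihood; the update adds successes to α and failures to β.
Posterior: Beta(α+k, β+n−k) = Beta(6.0+26, 3.9+9) = Beta(32.0, 12.9).
Var = αβ/((α+β)²(α+β+1)) = 32.0·12.9/(44.9²·45.9) = 0.004461.

0.004461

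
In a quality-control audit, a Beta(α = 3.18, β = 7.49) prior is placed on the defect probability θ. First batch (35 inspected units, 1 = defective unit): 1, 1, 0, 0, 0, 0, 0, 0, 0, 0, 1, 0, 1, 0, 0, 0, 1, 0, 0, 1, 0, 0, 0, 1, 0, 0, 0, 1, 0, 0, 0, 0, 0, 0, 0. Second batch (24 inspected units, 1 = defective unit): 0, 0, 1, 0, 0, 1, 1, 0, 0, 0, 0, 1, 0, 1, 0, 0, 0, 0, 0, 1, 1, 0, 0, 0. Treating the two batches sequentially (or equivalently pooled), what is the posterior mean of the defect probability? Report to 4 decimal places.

The Beta prior is conjugate to a Binomial/Bernoulli likelihood; the update adds successes to α and failures to β.
After batch 1: Beta(3.18+8, 7.49+27) = Beta(11.18, 34.49).
After batch 2: Beta(11.18+7, 34.49+17) = Beta(18.18, 51.49).
Posterior mean = α/(α+β) = 18.18/69.67 = 0.2609.

0.2609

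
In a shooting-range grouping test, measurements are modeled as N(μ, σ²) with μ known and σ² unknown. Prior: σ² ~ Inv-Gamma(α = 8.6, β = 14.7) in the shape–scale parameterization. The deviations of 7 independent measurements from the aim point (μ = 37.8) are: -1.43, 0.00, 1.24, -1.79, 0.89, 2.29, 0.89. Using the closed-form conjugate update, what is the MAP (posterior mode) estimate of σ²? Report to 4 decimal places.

With known mean μ and an Inverse-Gamma(α, β) prior on σ², the Normal likelihood is conjugate: posterior is Inv-Gamma(α + n/2, β + Σ(xᵢ−μ)²/2).
Σ(xᵢ−μ)² = (-1.43)² + (0.00)² + (1.24)² + (-1.79)² + (0.89)² + (2.29)² + (0.89)² = 13.6149.
Posterior: Inv-Gamma(8.6 + 7/2, 14.7 + 13.6149/2) = Inv-Gamma(12.10, 21.50745).
Mode = β/(α+1) = 21.50745/13.10 = 1.6418.

1.6418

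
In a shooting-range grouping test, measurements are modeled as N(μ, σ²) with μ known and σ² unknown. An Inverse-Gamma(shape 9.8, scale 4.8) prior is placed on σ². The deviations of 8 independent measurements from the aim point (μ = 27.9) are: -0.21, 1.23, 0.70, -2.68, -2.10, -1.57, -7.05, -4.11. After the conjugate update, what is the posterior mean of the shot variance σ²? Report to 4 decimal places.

3.6054

With known mean μ and an Inverse-Gamma(α, β) prior on σ², the Normal likelihood is conjugate: posterior is Inv-Gamma(α + n/2, β + Σ(xᵢ−μ)²/2).
Σ(xᵢ−μ)² = (-0.21)² + (1.23)² + (0.70)² + (-2.68)² + (-2.10)² + (-1.57)² + (-7.05)² + (-4.11)² = 82.6989.
Posterior: Inv-Gamma(9.8 + 8/2, 4.8 + 82.6989/2) = Inv-Gamma(13.80, 46.14945).
E[σ²|data] = β/(α−1) = 46.14945/12.80 = 3.6054.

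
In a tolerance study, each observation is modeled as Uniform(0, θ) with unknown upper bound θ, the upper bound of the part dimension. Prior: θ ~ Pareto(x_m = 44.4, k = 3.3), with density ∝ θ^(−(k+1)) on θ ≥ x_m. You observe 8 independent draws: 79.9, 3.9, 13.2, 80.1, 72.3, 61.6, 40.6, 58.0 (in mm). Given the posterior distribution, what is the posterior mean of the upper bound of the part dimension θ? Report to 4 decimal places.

A Pareto(scale x_m, shape k) prior on the upper bound θ of Uniform(0, θ) is conjugate: posterior is Pareto(max(x_m, max xᵢ), k + n).
Sample maximum = 80.1; prior scale x_m = 44.4 → posterior scale = max = 80.1.
Posterior shape = 3.3 + 8 = 11.3.
E[θ|data] = k·x_m/(k−1) = 11.3·80.1/10.3 = 87.8767.

87.8767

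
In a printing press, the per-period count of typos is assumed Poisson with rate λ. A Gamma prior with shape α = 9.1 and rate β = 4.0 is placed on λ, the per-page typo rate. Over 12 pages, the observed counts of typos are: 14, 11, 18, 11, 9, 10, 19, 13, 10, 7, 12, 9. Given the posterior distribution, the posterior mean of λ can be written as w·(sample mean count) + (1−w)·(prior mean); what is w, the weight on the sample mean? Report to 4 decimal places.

0.7500

With a Gamma(shape α, rate β) prior, the Poisson likelihood is conjugate: the posterior is Gamma(α + ΣXᵢ, β + n).
Posterior mean = (α₀+S)/(β₀+n) = [n/(β₀+n)]·(S/n) + [β₀/(β₀+n)]·(α₀/β₀), so only n and β₀ enter the weight.
Weight on data w = n/(β₀+n) = 12/(4.0+12) = 12/16.0 = 0.7500.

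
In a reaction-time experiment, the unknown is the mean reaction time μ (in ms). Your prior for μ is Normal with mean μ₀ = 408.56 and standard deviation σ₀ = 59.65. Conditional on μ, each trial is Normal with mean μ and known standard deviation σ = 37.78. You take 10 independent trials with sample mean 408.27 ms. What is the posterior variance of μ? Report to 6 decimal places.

137.227987

For Normal data with known variance σ², a Normal(μ₀, σ₀²) prior on μ is conjugate. Posterior precision = 1/σ₀² + n/σ²; posterior mean is the precision-weighted average of μ₀ and x̄.
σ₀² = 59.65² = 3558.1225, σ² = 37.78² = 1427.3284; σ² + n·σ₀² = 1427.3284 + 10·3558.1225 = 37008.5534.
Posterior precision = 1/σ₀² + n/σ² = 1/3558.1225 + 10/1427.3284 = (σ² + n·σ₀²)/(σ₀²σ²) = 37008.5534/(3558.1225·1427.3284); posterior variance σₙ² = σ₀²σ²/(σ² + n·σ₀²) = 3558.1225·1427.3284/37008.5534 = 137.227987.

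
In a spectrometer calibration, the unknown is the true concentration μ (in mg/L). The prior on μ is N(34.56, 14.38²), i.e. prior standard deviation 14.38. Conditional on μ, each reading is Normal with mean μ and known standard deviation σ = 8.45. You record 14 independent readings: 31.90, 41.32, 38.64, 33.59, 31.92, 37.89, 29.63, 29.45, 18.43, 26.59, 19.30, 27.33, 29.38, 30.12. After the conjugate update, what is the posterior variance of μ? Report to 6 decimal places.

For Normal data with known variance σ², a Normal(μ₀, σ₀²) prior on μ is conjugate. Posterior precision = 1/σ₀² + n/σ²; posterior mean is the precision-weighted average of μ₀ and x̄.
σ₀² = 14.38² = 206.7844, σ² = 8.45² = 71.4025; σ² + n·σ₀² = 71.4025 + 14·206.7844 = 2966.3841.
Posterior precision = 1/σ₀² + n/σ² = 1/206.7844 + 14/71.4025 = (σ² + n·σ₀²)/(σ₀²σ²) = 2966.3841/(206.7844·71.4025); posterior variance σₙ² = σ₀²σ²/(σ² + n·σ₀²) = 206.7844·71.4025/2966.3841 = 4.977414.

4.977414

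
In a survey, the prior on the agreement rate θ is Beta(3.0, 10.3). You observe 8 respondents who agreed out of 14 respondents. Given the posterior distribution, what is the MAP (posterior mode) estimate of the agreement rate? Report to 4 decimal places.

The Beta prior is conjugate to a Binomial/Bernoulli likelihood; the update adds successes to α and failures to β.
Posterior: Beta(α+k, β+n−k) = Beta(3.0+8, 10.3+6) = Beta(11.0, 16.3).
Mode of Beta(a,b) for a,b>1 is (a−1)/(a+b−2) = 10.0/25.3 = 0.3953.

0.3953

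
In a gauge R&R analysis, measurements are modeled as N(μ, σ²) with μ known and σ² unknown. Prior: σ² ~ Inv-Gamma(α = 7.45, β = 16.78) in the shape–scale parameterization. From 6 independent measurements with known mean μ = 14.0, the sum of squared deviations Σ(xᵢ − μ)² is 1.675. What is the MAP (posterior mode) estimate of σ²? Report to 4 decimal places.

1.5386

With known mean μ and an Inverse-Gamma(α, β) prior on σ², the Normal likelihood is conjugate: posterior is Inv-Gamma(α + n/2, β + Σ(xᵢ−μ)²/2).
Posterior: Inv-Gamma(7.45 + 6/2, 16.78 + 1.675/2) = Inv-Gamma(10.45, 17.6175).
Mode = β/(α+1) = 17.6175/11.45 = 1.5386.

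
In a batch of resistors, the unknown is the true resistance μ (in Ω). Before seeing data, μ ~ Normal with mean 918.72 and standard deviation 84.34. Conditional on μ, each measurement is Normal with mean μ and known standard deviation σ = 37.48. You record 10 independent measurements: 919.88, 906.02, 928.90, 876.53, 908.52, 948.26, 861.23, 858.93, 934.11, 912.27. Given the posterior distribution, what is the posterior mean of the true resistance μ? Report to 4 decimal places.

905.7217

For Normal data with known variance σ², a Normal(μ₀, σ₀²) prior on μ is conjugate. Posterior precision = 1/σ₀² + n/σ²; posterior mean is the precision-weighted average of μ₀ and x̄.
Σxᵢ = 919.88 + 906.02 + 928.90 + 876.53 + 908.52 + 948.26 + 861.23 + 858.93 + 934.11 + 912.27 = 9054.65, so n·x̄ = 9054.65.
σ₀² = 84.34² = 7113.2356, σ² = 37.48² = 1404.7504; σ² + n·σ₀² = 1404.7504 + 10·7113.2356 = 72537.1064.
Posterior mean = (μ₀/σ₀² + n·x̄/σ²)/(1/σ₀² + n/σ²) = (σ²·μ₀ + σ₀²·n·x̄)/(σ² + n·σ₀²) = (1404.7504·918.72 + 7113.2356·9054.65)/72537.1064 = 65698431.013028/72537.1064 = 905.7217.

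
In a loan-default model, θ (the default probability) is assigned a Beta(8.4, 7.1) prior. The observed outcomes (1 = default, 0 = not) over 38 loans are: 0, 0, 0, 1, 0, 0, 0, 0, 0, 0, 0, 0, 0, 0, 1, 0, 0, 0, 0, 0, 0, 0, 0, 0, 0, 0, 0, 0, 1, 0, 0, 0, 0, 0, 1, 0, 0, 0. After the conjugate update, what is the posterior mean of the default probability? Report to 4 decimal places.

The Beta prior is conjugate to a Binomial/Bernoulli likelihood; the update adds successes to α and failures to β.
Posterior: Beta(α+k, β+n−k) = Beta(8.4+4, 7.1+34) = Beta(12.4, 41.1).
Posterior mean = α/(α+β) = 12.4/53.5 = 0.2318.

0.2318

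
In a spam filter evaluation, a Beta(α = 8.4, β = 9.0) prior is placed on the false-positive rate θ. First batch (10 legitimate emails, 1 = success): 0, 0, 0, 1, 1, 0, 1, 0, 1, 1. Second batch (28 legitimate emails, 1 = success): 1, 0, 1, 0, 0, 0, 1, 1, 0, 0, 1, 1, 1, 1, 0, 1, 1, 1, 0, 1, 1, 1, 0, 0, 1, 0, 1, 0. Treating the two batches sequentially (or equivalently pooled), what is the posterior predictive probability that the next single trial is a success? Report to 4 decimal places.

The Beta prior is conjugate to a Binomial/Bernoulli likelihood; the update adds successes to α and failures to β.
After batch 1: Beta(8.4+5, 9.0+5) = Beta(13.4, 14.0).
After batch 2: Beta(13.4+16, 14.0+12) = Beta(29.4, 26.0).
For a single future Bernoulli trial, P(success | data) = α/(α+β) = 0.5307.

0.5307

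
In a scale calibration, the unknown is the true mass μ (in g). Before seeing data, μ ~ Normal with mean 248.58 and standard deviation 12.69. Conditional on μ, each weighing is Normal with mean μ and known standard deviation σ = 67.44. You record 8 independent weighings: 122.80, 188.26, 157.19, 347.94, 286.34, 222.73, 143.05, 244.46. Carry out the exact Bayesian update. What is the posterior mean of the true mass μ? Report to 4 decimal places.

240.9683

For Normal data with known variance σ², a Normal(μ₀, σ₀²) prior on μ is conjugate. Posterior precision = 1/σ₀² + n/σ²; posterior mean is the precision-weighted average of μ₀ and x̄.
Σxᵢ = 122.80 + 188.26 + 157.19 + 347.94 + 286.34 + 222.73 + 143.05 + 244.46 = 1712.77, so n·x̄ = 1712.77.
σ₀² = 12.69² = 161.0361, σ² = 67.44² = 4548.1536; σ² + n·σ₀² = 4548.1536 + 8·161.0361 = 5836.4424.
Posterior mean = (μ₀/σ₀² + n·x̄/σ²)/(1/σ₀² + n/σ²) = (σ²·μ₀ + σ₀²·n·x̄)/(σ² + n·σ₀²) = (4548.1536·248.58 + 161.0361·1712.77)/5836.4424 = 1406397.822885/5836.4424 = 240.9683.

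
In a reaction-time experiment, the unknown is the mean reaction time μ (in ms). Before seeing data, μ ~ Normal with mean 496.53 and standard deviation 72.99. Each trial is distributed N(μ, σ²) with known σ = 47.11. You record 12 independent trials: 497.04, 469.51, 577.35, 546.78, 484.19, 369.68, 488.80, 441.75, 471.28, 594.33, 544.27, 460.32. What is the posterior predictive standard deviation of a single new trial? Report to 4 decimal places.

For Normal data with known variance σ², a Normal(μ₀, σ₀²) prior on μ is conjugate. Posterior precision = 1/σ₀² + n/σ²; posterior mean is the precision-weighted average of μ₀ and x̄.
σ₀² = 72.99² = 5327.5401, σ² = 47.11² = 2219.3521; σ² + n·σ₀² = 2219.3521 + 12·5327.5401 = 66149.8333.
Posterior precision = 1/σ₀² + n/σ² = 1/5327.5401 + 12/2219.3521 = (σ² + n·σ₀²)/(σ₀²σ²) = 66149.8333/(5327.5401·2219.3521); posterior variance σₙ² = σ₀²σ²/(σ² + n·σ₀²) = 5327.5401·2219.3521/66149.8333 = 178.740999.
Predictive variance for one new observation = σₙ² + σ² = 5327.5401·2219.3521/66149.8333 + 2219.3521 = σ²·(σ₀² + 66149.8333)/66149.8333 = 2219.3521·71477.3734/66149.8333 = 2398.093099; SD = √(2219.3521·71477.3734/66149.8333) = 48.9703.

48.9703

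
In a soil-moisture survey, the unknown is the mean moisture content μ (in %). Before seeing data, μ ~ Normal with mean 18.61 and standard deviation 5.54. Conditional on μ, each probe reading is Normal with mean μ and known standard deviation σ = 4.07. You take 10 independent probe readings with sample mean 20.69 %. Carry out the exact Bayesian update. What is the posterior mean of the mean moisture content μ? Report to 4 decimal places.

For Normal data with known variance σ², a Normal(μ₀, σ₀²) prior on μ is conjugate. Posterior precision = 1/σ₀² + n/σ²; posterior mean is the precision-weighted average of μ₀ and x̄.
n·x̄ = 10·20.69 = 206.9.
σ₀² = 5.54² = 30.6916, σ² = 4.07² = 16.5649; σ² + n·σ₀² = 16.5649 + 10·30.6916 = 323.4809.
Posterior mean = (μ₀/σ₀² + n·x̄/σ²)/(1/σ₀² + n/σ²) = (σ²·μ₀ + σ₀²·n·x̄)/(σ² + n·σ₀²) = (16.5649·18.61 + 30.6916·206.9)/323.4809 = 6658.364829/323.4809 = 20.5835.

20.5835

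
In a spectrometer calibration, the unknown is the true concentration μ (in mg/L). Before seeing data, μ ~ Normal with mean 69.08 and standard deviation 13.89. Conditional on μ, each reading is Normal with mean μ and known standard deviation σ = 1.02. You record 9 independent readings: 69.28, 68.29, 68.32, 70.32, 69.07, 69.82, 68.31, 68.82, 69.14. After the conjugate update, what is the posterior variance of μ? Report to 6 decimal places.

For Normal data with known variance σ², a Normal(μ₀, σ₀²) prior on μ is conjugate. Posterior precision = 1/σ₀² + n/σ²; posterior mean is the precision-weighted average of μ₀ and x̄.
σ₀² = 13.89² = 192.9321, σ² = 1.02² = 1.0404; σ² + n·σ₀² = 1.0404 + 9·192.9321 = 1737.4293.
Posterior precision = 1/σ₀² + n/σ² = 1/192.9321 + 9/1.0404 = (σ² + n·σ₀²)/(σ₀²σ²) = 1737.4293/(192.9321·1.0404); posterior variance σₙ² = σ₀²σ²/(σ² + n·σ₀²) = 192.9321·1.0404/1737.4293 = 0.115531.

0.115531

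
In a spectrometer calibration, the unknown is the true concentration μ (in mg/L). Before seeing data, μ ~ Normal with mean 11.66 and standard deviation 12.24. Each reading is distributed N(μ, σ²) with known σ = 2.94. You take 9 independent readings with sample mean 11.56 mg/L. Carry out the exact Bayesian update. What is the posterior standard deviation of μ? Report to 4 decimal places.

For Normal data with known variance σ², a Normal(μ₀, σ₀²) prior on μ is conjugate. Posterior precision = 1/σ₀² + n/σ²; posterior mean is the precision-weighted average of μ₀ and x̄.
σ₀² = 12.24² = 149.8176, σ² = 2.94² = 8.6436; σ² + n·σ₀² = 8.6436 + 9·149.8176 = 1357.002.
Posterior precision = 1/σ₀² + n/σ² = 1/149.8176 + 9/8.6436 = (σ² + n·σ₀²)/(σ₀²σ²) = 1357.002/(149.8176·8.6436); posterior variance σₙ² = σ₀²σ²/(σ² + n·σ₀²) = 149.8176·8.6436/1357.002 = 0.954283.
Posterior SD = √σₙ² = √(149.8176·8.6436/1357.002) = 0.9769.

0.9769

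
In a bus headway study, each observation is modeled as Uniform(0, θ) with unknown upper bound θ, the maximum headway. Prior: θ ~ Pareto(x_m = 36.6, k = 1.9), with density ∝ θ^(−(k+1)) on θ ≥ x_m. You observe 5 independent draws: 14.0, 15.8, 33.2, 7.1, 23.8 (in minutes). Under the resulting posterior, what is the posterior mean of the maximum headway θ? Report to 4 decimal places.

42.8034

A Pareto(scale x_m, shape k) prior on the upper bound θ of Uniform(0, θ) is conjugate: posterior is Pareto(max(x_m, max xᵢ), k + n).
Sample maximum = 33.2; prior scale x_m = 36.6 → posterior scale = max = 36.6.
Posterior shape = 1.9 + 5 = 6.9.
E[θ|data] = k·x_m/(k−1) = 6.9·36.6/5.9 = 42.8034.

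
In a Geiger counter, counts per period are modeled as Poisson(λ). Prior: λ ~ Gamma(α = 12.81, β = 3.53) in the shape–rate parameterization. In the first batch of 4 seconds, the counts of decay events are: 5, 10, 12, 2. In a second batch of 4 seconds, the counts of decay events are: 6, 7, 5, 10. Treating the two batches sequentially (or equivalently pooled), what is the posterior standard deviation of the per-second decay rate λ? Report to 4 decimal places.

With a Gamma(shape α, rate β) prior, the Poisson likelihood is conjugate: the posterior is Gamma(α + ΣXᵢ, β + n).
Batch 1: sum of counts S = 29 over n = 4 seconds.
After batch 1: Gamma(α+S, β+n) = Gamma(12.81+29, 3.53+4) = Gamma(41.81, 7.53).
Batch 2: sum of counts S = 28 over n = 4 seconds.
After batch 2: Gamma(α+S, β+n) = Gamma(41.81+28, 7.53+4) = Gamma(69.81, 11.53).
SD = √α/β = √69.81/11.53 = 0.7247.

0.7247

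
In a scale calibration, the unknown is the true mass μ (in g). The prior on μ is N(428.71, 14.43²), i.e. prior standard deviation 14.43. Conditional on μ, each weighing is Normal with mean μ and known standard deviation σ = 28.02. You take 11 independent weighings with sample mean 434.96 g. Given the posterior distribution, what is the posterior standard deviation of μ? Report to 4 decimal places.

7.2907

For Normal data with known variance σ², a Normal(μ₀, σ₀²) prior on μ is conjugate. Posterior precision = 1/σ₀² + n/σ²; posterior mean is the precision-weighted average of μ₀ and x̄.
σ₀² = 14.43² = 208.2249, σ² = 28.02² = 785.1204; σ² + n·σ₀² = 785.1204 + 11·208.2249 = 3075.5943.
Posterior precision = 1/σ₀² + n/σ² = 1/208.2249 + 11/785.1204 = (σ² + n·σ₀²)/(σ₀²σ²) = 3075.5943/(208.2249·785.1204); posterior variance σₙ² = σ₀²σ²/(σ² + n·σ₀²) = 208.2249·785.1204/3075.5943 = 53.154480.
Posterior SD = √σₙ² = √(208.2249·785.1204/3075.5943) = 7.2907.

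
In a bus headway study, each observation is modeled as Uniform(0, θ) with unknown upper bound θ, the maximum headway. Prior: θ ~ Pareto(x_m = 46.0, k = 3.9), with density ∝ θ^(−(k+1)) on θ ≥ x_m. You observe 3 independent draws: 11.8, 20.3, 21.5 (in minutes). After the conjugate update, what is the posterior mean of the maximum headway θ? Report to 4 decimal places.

A Pareto(scale x_m, shape k) prior on the upper bound θ of Uniform(0, θ) is conjugate: posterior is Pareto(max(x_m, max xᵢ), k + n).
Sample maximum = 21.5; prior scale x_m = 46.0 → posterior scale = max = 46.0.
Posterior shape = 3.9 + 3 = 6.9.
E[θ|data] = k·x_m/(k−1) = 6.9·46.0/5.9 = 53.7966.

53.7966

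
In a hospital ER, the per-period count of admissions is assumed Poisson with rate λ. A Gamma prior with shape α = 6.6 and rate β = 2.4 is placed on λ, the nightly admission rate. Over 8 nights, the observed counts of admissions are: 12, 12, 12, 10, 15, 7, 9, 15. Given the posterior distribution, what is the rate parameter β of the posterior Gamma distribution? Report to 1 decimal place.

10.4

With a Gamma(shape α, rate β) prior, the Poisson likelihood is conjugate: the posterior is Gamma(α + ΣXᵢ, β + n).
Sum of counts S = 92 over n = 8 nights.
Posterior: Gamma(α+S, β+n) = Gamma(6.6+92, 2.4+8) = Gamma(98.6, 10.4).
Posterior β = 10.4.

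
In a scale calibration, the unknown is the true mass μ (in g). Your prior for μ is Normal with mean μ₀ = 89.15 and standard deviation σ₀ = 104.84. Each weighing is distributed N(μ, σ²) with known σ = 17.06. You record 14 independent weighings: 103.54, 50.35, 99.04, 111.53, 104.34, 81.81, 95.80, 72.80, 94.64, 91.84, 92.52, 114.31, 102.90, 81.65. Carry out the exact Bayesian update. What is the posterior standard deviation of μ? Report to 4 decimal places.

For Normal data with known variance σ², a Normal(μ₀, σ₀²) prior on μ is conjugate. Posterior precision = 1/σ₀² + n/σ²; posterior mean is the precision-weighted average of μ₀ and x̄.
σ₀² = 104.84² = 10991.4256, σ² = 17.06² = 291.0436; σ² + n·σ₀² = 291.0436 + 14·10991.4256 = 154171.002.
Posterior precision = 1/σ₀² + n/σ² = 1/10991.4256 + 14/291.0436 = (σ² + n·σ₀²)/(σ₀²σ²) = 154171.002/(10991.4256·291.0436); posterior variance σₙ² = σ₀²σ²/(σ² + n·σ₀²) = 10991.4256·291.0436/154171.002 = 20.749583.
Posterior SD = √σₙ² = √(10991.4256·291.0436/154171.002) = 4.5552.

4.5552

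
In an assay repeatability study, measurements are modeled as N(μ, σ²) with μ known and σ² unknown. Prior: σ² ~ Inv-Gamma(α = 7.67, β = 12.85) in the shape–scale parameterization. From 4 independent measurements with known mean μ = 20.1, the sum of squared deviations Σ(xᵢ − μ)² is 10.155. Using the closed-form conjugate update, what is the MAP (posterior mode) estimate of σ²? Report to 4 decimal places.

With known mean μ and an Inverse-Gamma(α, β) prior on σ², the Normal likelihood is conjugate: posterior is Inv-Gamma(α + n/2, β + Σ(xᵢ−μ)²/2).
Posterior: Inv-Gamma(7.67 + 4/2, 12.85 + 10.155/2) = Inv-Gamma(9.67, 17.9275).
Mode = β/(α+1) = 17.9275/10.67 = 1.6802.

1.6802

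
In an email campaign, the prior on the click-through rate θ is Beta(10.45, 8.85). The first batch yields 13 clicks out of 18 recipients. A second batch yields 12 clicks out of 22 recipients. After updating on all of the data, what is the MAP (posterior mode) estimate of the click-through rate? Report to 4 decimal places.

The Beta prior is conjugate to a Binomial/Bernoulli likelihood; the update adds successes to α and failures to β.
After batch 1: Beta(10.45+13, 8.85+5) = Beta(23.45, 13.85).
After batch 2: Beta(23.45+12, 13.85+10) = Beta(35.45, 23.85).
Mode of Beta(a,b) for a,b>1 is (a−1)/(a+b−2) = 34.45/57.30 = 0.6012.

0.6012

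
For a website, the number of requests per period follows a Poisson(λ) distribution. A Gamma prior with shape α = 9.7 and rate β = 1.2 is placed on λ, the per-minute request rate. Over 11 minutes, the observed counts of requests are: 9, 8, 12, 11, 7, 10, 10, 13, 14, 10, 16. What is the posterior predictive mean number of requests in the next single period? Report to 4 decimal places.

10.6311

With a Gamma(shape α, rate β) prior, the Poisson likelihood is conjugate: the posterior is Gamma(α + ΣXᵢ, β + n).
Sum of counts S = 120 over n = 11 minutes.
Posterior: Gamma(α+S, β+n) = Gamma(9.7+120, 1.2+11) = Gamma(129.7, 12.2).
The predictive distribution for one future period is NegBinom with mean α/β = 10.6311.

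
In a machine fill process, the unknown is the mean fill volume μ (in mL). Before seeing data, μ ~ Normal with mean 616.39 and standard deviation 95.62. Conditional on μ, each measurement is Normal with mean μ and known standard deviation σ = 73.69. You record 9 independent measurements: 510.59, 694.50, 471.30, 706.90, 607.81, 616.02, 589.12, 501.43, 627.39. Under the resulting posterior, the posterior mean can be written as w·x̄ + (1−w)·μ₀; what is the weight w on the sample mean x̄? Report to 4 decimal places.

0.9381

For Normal data with known variance σ², a Normal(μ₀, σ₀²) prior on μ is conjugate. Posterior precision = 1/σ₀² + n/σ²; posterior mean is the precision-weighted average of μ₀ and x̄.
σ₀² = 95.62² = 9143.1844, σ² = 73.69² = 5430.2161. Prior precision 1/σ₀² = 1/9143.1844; data precision n/σ² = 9/5430.2161.
w = (n/σ²)/(1/σ₀² + n/σ²) = n·σ₀²/(σ² + n·σ₀²) = 9·9143.1844/(5430.2161 + 9·9143.1844) = 82288.6596/87718.8757 = 0.9381.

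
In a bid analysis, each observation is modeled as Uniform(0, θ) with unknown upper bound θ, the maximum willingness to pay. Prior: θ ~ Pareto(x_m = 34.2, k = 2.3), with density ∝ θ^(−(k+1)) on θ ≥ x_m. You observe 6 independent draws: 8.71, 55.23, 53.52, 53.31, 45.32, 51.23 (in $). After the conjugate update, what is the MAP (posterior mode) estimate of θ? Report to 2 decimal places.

A Pareto(scale x_m, shape k) prior on the upper bound θ of Uniform(0, θ) is conjugate: posterior is Pareto(max(x_m, max xᵢ), k + n).
Sample maximum = 55.23; prior scale x_m = 34.2 → posterior scale = max = 55.23.
Posterior shape = 2.3 + 6 = 8.3.
The Pareto density is decreasing on [x_m, ∞), so the mode is x_m = 55.23.

55.23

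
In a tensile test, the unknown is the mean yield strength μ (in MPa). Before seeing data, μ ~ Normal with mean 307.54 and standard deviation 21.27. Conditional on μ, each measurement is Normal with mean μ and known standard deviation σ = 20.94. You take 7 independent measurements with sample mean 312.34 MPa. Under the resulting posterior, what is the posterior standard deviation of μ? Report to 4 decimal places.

For Normal data with known variance σ², a Normal(μ₀, σ₀²) prior on μ is conjugate. Posterior precision = 1/σ₀² + n/σ²; posterior mean is the precision-weighted average of μ₀ and x̄.
σ₀² = 21.27² = 452.4129, σ² = 20.94² = 438.4836; σ² + n·σ₀² = 438.4836 + 7·452.4129 = 3605.3739.
Posterior precision = 1/σ₀² + n/σ² = 1/452.4129 + 7/438.4836 = (σ² + n·σ₀²)/(σ₀²σ²) = 3605.3739/(452.4129·438.4836); posterior variance σₙ² = σ₀²σ²/(σ² + n·σ₀²) = 452.4129·438.4836/3605.3739 = 55.022209.
Posterior SD = √σₙ² = √(452.4129·438.4836/3605.3739) = 7.4177.

7.4177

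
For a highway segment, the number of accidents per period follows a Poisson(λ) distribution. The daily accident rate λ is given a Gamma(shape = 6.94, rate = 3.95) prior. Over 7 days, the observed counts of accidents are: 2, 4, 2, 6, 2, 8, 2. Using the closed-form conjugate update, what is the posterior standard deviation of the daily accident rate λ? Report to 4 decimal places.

0.5241

With a Gamma(shape α, rate β) prior, the Poisson likelihood is conjugate: the posterior is Gamma(α + ΣXᵢ, β + n).
Sum of counts S = 26 over n = 7 days.
Posterior: Gamma(α+S, β+n) = Gamma(6.94+26, 3.95+7) = Gamma(32.94, 10.95).
SD = √α/β = √32.94/10.95 = 0.5241.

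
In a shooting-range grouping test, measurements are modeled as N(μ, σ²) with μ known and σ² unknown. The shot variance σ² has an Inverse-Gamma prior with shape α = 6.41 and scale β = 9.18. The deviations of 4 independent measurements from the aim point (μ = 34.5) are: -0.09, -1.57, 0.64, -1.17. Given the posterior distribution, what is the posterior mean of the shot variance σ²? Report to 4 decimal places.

1.5257

With known mean μ and an Inverse-Gamma(α, β) prior on σ², the Normal likelihood is conjugate: posterior is Inv-Gamma(α + n/2, β + Σ(xᵢ−μ)²/2).
Σ(xᵢ−μ)² = (-0.09)² + (-1.57)² + (0.64)² + (-1.17)² = 4.2515.
Posterior: Inv-Gamma(6.41 + 4/2, 9.18 + 4.2515/2) = Inv-Gamma(8.41, 11.30575).
E[σ²|data] = β/(α−1) = 11.30575/7.41 = 1.5257.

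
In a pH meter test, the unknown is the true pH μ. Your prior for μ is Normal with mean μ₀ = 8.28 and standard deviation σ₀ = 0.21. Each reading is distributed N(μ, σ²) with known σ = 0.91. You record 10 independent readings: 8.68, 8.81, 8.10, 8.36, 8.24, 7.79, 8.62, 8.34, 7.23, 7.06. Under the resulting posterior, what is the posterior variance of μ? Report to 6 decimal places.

0.028776

For Normal data with known variance σ², a Normal(μ₀, σ₀²) prior on μ is conjugate. Posterior precision = 1/σ₀² + n/σ²; posterior mean is the precision-weighted average of μ₀ and x̄.
σ₀² = 0.21² = 0.0441, σ² = 0.91² = 0.8281; σ² + n·σ₀² = 0.8281 + 10·0.0441 = 1.2691.
Posterior precision = 1/σ₀² + n/σ² = 1/0.0441 + 10/0.8281 = (σ² + n·σ₀²)/(σ₀²σ²) = 1.2691/(0.0441·0.8281); posterior variance σₙ² = σ₀²σ²/(σ² + n·σ₀²) = 0.0441·0.8281/1.2691 = 0.028776.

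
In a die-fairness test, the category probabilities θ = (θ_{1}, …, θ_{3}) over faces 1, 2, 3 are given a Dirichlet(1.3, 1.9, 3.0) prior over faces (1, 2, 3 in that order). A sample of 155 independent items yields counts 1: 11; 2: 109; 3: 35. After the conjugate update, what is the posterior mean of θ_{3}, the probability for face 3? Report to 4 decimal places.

The Dirichlet prior is conjugate to the Multinomial likelihood: each posterior αⱼ = prior αⱼ + observed count nⱼ.
Posterior concentration: (12.3, 110.9, 38.0), total = 161.2.
E[θ_{3}|data] = α_{3}/Σα = 38.0/161.2 = 0.2357.

0.2357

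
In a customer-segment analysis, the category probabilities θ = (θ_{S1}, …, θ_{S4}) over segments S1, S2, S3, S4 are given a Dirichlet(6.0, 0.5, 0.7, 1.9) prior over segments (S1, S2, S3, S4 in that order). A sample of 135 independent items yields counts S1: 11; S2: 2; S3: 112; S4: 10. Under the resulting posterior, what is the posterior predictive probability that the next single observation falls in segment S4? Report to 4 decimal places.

0.0826

The Dirichlet prior is conjugate to the Multinomial likelihood: each posterior αⱼ = prior αⱼ + observed count nⱼ.
Posterior concentration: (17.0, 2.5, 112.7, 11.9), total = 144.1.
P(next = S4 | data) = α_{S4}/Σα = 0.0826.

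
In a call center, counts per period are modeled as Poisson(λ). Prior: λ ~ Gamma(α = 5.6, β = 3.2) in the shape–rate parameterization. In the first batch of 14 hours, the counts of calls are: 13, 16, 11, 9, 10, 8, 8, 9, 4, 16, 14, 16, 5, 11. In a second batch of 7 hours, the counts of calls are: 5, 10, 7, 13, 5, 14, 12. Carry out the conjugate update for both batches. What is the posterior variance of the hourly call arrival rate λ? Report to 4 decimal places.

0.3784

With a Gamma(shape α, rate β) prior, the Poisson likelihood is conjugate: the posterior is Gamma(α + ΣXᵢ, β + n).
Batch 1: sum of counts S = 150 over n = 14 hours.
After batch 1: Gamma(α+S, β+n) = Gamma(5.6+150, 3.2+14) = Gamma(155.6, 17.2).
Batch 2: sum of counts S = 66 over n = 7 hours.
After batch 2: Gamma(α+S, β+n) = Gamma(155.6+66, 17.2+7) = Gamma(221.6, 24.2).
Var = α/β² = 221.6/24.2² = 0.3784.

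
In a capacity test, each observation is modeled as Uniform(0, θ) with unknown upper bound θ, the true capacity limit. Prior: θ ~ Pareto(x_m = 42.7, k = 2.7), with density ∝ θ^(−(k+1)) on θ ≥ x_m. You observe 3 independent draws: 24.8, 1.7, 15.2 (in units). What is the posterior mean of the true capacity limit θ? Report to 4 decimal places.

A Pareto(scale x_m, shape k) prior on the upper bound θ of Uniform(0, θ) is conjugate: posterior is Pareto(max(x_m, max xᵢ), k + n).
Sample maximum = 24.8; prior scale x_m = 42.7 → posterior scale = max = 42.7.
Posterior shape = 2.7 + 3 = 5.7.
E[θ|data] = k·x_m/(k−1) = 5.7·42.7/4.7 = 51.7851.

51.7851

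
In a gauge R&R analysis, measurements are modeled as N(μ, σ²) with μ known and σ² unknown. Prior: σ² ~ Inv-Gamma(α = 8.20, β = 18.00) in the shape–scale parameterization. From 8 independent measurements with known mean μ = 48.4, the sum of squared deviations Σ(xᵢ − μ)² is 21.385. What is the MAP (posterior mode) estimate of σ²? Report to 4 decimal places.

2.1737

With known mean μ and an Inverse-Gamma(α, β) prior on σ², the Normal likelihood is conjugate: posterior is Inv-Gamma(α + n/2, β + Σ(xᵢ−μ)²/2).
Posterior: Inv-Gamma(8.20 + 8/2, 18.00 + 21.385/2) = Inv-Gamma(12.20, 28.6925).
Mode = β/(α+1) = 28.6925/13.20 = 2.1737.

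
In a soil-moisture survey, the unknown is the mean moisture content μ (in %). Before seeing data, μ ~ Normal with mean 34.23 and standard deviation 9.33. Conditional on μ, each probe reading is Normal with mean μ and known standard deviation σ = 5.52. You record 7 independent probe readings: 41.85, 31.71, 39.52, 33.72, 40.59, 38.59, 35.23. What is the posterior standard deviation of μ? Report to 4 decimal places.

2.0361

For Normal data with known variance σ², a Normal(μ₀, σ₀²) prior on μ is conjugate. Posterior precision = 1/σ₀² + n/σ²; posterior mean is the precision-weighted average of μ₀ and x̄.
σ₀² = 9.33² = 87.0489, σ² = 5.52² = 30.4704; σ² + n·σ₀² = 30.4704 + 7·87.0489 = 639.8127.
Posterior precision = 1/σ₀² + n/σ² = 1/87.0489 + 7/30.4704 = (σ² + n·σ₀²)/(σ₀²σ²) = 639.8127/(87.0489·30.4704); posterior variance σₙ² = σ₀²σ²/(σ² + n·σ₀²) = 87.0489·30.4704/639.8127 = 4.145611.
Posterior SD = √σₙ² = √(87.0489·30.4704/639.8127) = 2.0361.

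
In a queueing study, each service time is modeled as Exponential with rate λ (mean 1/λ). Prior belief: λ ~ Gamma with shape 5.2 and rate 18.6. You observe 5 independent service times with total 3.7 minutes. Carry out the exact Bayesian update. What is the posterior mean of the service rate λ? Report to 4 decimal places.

0.4574

With a Gamma(shape α, rate β) prior on the exponential rate λ, the posterior after n observations with total T = Σxᵢ is Gamma(α+n, β+T).
Posterior: Gamma(5.2+5, 18.6+3.7) = Gamma(10.2, 22.3).
Posterior mean of λ = α/β = 10.2/22.3 = 0.4574.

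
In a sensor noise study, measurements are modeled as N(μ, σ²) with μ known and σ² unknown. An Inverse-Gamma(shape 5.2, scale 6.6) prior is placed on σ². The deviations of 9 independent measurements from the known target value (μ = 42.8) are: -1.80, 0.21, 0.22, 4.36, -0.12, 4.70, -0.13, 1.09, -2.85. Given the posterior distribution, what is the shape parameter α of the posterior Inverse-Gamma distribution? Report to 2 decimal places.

With known mean μ and an Inverse-Gamma(α, β) prior on σ², the Normal likelihood is conjugate: posterior is Inv-Gamma(α + n/2, β + Σ(xᵢ−μ)²/2).
Σ(xᵢ−μ)² = (-1.80)² + (0.21)² + (0.22)² + (4.36)² + (-0.12)² + (4.70)² + (-0.13)² + (1.09)² + (-2.85)² = 53.7740.
Posterior: Inv-Gamma(5.2 + 9/2, 6.6 + 53.7740/2) = Inv-Gamma(9.70, 33.48700).
Posterior α = 9.70.

9.70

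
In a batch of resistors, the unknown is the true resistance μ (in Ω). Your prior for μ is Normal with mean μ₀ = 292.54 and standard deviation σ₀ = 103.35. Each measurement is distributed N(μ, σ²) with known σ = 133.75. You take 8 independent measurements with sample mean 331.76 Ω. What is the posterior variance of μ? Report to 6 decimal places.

1849.034228

For Normal data with known variance σ², a Normal(μ₀, σ₀²) prior on μ is conjugate. Posterior precision = 1/σ₀² + n/σ²; posterior mean is the precision-weighted average of μ₀ and x̄.
σ₀² = 103.35² = 10681.2225, σ² = 133.75² = 17889.0625; σ² + n·σ₀² = 17889.0625 + 8·10681.2225 = 103338.8425.
Posterior precision = 1/σ₀² + n/σ² = 1/10681.2225 + 8/17889.0625 = (σ² + n·σ₀²)/(σ₀²σ²) = 103338.8425/(10681.2225·17889.0625); posterior variance σₙ² = σ₀²σ²/(σ² + n·σ₀²) = 10681.2225·17889.0625/103338.8425 = 1849.034228.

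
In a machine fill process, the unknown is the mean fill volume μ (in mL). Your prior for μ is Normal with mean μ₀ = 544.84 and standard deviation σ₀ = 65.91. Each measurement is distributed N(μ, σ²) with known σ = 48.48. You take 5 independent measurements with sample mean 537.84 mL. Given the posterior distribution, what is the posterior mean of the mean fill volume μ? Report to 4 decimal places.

For Normal data with known variance σ², a Normal(μ₀, σ₀²) prior on μ is conjugate. Posterior precision = 1/σ₀² + n/σ²; posterior mean is the precision-weighted average of μ₀ and x̄.
n·x̄ = 5·537.84 = 2689.2.
σ₀² = 65.91² = 4344.1281, σ² = 48.48² = 2350.3104; σ² + n·σ₀² = 2350.3104 + 5·4344.1281 = 24070.9509.
Posterior mean = (μ₀/σ₀² + n·x̄/σ²)/(1/σ₀² + n/σ²) = (σ²·μ₀ + σ₀²·n·x̄)/(σ² + n·σ₀²) = (2350.3104·544.84 + 4344.1281·2689.2)/24070.9509 = 12962772.404856/24070.9509 = 538.5235.

538.5235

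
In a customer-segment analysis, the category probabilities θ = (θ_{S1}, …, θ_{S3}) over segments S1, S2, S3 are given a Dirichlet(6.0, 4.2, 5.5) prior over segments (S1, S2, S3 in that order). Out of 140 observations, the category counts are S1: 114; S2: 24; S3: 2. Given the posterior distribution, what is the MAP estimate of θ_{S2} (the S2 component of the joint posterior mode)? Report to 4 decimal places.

The Dirichlet prior is conjugate to the Multinomial likelihood: each posterior αⱼ = prior αⱼ + observed count nⱼ.
Posterior concentration: (120.0, 28.2, 7.5), total = 155.7.
Joint mode component: (α_{S2}−1)/(Σα−K) = 27.2/152.7 = 0.1781.

0.1781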